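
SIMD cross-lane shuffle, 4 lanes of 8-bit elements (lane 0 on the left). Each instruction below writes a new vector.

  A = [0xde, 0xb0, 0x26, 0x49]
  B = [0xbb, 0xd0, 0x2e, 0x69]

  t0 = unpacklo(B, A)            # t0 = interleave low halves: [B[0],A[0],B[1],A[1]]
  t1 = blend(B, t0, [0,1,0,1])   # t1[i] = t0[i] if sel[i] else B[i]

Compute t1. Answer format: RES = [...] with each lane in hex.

RES = [ 0xbb  0xde  0x2e  0xb0 ]

  t0: bb de d0 b0
  t1: bb de 2e b0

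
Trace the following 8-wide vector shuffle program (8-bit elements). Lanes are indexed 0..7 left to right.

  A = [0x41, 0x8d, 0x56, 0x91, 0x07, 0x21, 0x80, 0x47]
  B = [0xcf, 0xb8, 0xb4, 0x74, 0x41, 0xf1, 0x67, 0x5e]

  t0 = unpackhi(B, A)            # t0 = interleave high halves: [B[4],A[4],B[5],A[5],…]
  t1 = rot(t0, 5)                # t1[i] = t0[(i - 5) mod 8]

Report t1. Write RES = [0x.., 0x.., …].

  t0: 41 07 f1 21 67 80 5e 47
  t1: 21 67 80 5e 47 41 07 f1

RES = [ 0x21  0x67  0x80  0x5e  0x47  0x41  0x07  0xf1 ]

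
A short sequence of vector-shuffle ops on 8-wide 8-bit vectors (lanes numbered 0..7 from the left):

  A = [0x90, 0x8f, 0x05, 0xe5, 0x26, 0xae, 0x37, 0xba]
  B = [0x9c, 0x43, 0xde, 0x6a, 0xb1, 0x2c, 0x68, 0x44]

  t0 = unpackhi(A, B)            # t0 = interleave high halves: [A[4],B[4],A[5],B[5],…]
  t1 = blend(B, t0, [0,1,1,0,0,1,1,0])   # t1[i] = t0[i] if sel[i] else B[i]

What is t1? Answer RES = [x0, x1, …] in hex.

→ t0 |26|b1|ae|2c|37|68|ba|44|
→ t1 |9c|b1|ae|6a|b1|68|ba|44|

RES = [0x9c, 0xb1, 0xae, 0x6a, 0xb1, 0x68, 0xba, 0x44]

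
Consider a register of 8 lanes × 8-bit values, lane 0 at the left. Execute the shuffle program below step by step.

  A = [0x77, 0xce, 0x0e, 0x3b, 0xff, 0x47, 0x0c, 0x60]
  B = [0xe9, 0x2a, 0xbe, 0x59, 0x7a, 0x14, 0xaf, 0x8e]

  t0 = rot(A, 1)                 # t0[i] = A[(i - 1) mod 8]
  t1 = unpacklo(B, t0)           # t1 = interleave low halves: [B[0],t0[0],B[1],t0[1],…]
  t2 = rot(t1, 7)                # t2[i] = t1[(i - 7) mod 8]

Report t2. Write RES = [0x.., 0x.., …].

  t0: 60 77 ce 0e 3b ff 47 0c
  t1: e9 60 2a 77 be ce 59 0e
  t2: 60 2a 77 be ce 59 0e e9

RES = [ 0x60  0x2a  0x77  0xbe  0xce  0x59  0x0e  0xe9 ]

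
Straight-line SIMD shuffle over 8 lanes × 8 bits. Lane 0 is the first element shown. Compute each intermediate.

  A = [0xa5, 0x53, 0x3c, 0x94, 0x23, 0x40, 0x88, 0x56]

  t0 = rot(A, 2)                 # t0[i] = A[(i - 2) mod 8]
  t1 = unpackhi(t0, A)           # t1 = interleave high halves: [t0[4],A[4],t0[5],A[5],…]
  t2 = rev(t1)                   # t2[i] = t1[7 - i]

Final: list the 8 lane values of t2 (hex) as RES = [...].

RES = [ 0x56  0x40  0x88  0x23  0x40  0x94  0x23  0x3c ]

→ t0 |88|56|a5|53|3c|94|23|40|
→ t1 |3c|23|94|40|23|88|40|56|
→ t2 |56|40|88|23|40|94|23|3c|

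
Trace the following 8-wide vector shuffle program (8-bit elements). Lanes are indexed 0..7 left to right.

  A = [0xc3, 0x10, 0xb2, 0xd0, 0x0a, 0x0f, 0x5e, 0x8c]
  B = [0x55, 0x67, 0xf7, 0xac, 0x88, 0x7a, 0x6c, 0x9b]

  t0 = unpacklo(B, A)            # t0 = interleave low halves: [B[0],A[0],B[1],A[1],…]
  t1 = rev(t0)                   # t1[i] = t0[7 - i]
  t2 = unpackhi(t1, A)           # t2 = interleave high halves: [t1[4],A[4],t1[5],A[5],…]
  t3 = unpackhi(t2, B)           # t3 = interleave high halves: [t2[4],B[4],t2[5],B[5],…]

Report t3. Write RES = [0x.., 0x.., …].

→ t0 |55|c3|67|10|f7|b2|ac|d0|
→ t1 |d0|ac|b2|f7|10|67|c3|55|
→ t2 |10|0a|67|0f|c3|5e|55|8c|
→ t3 |c3|88|5e|7a|55|6c|8c|9b|

RES = [0xc3, 0x88, 0x5e, 0x7a, 0x55, 0x6c, 0x8c, 0x9b]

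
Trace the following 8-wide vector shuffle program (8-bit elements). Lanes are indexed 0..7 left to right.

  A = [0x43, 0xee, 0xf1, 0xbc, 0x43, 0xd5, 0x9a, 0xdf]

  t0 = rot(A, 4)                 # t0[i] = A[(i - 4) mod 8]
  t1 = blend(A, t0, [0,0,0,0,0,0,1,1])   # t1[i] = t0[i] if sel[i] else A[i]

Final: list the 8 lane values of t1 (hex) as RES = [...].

  t0: 43 d5 9a df 43 ee f1 bc
  t1: 43 ee f1 bc 43 d5 f1 bc

RES = [ 0x43  0xee  0xf1  0xbc  0x43  0xd5  0xf1  0xbc ]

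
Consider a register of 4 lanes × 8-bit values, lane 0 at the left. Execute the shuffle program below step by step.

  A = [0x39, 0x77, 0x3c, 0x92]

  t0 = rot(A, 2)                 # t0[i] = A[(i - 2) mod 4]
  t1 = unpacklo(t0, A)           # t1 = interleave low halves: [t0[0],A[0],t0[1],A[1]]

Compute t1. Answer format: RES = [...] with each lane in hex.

RES = [0x3c, 0x39, 0x92, 0x77]

  t0: 3c 92 39 77
  t1: 3c 39 92 77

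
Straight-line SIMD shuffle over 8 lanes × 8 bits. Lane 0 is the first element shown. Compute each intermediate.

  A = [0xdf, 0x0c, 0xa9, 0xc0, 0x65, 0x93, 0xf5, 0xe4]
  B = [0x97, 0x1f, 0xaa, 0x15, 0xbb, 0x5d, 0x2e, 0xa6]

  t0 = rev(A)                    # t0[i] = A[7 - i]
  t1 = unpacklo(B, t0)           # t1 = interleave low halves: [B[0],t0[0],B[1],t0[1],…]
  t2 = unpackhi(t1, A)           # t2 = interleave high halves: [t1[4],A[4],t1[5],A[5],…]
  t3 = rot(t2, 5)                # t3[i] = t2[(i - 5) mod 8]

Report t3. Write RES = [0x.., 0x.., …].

RES = [ 0x93  0x15  0xf5  0x65  0xe4  0xaa  0x65  0x93 ]

t0 = [0xe4, 0xf5, 0x93, 0x65, 0xc0, 0xa9, 0x0c, 0xdf]
t1 = [0x97, 0xe4, 0x1f, 0xf5, 0xaa, 0x93, 0x15, 0x65]
t2 = [0xaa, 0x65, 0x93, 0x93, 0x15, 0xf5, 0x65, 0xe4]
t3 = [0x93, 0x15, 0xf5, 0x65, 0xe4, 0xaa, 0x65, 0x93]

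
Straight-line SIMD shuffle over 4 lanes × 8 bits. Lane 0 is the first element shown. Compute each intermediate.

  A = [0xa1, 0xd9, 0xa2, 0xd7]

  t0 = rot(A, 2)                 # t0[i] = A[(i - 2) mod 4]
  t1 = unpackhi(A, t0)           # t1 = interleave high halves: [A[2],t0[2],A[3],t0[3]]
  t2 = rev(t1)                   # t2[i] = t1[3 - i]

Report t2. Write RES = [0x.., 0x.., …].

RES = [0xd9, 0xd7, 0xa1, 0xa2]

→ t0 |a2|d7|a1|d9|
→ t1 |a2|a1|d7|d9|
→ t2 |d9|d7|a1|a2|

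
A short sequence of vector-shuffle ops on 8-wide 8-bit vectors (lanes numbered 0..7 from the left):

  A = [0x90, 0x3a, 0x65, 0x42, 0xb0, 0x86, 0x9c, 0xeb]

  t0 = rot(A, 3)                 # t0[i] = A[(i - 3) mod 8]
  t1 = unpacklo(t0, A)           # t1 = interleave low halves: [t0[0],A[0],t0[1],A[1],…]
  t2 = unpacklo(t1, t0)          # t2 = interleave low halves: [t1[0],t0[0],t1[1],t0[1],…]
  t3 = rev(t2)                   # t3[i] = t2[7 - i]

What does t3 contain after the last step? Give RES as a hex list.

→ t0 |86|9c|eb|90|3a|65|42|b0|
→ t1 |86|90|9c|3a|eb|65|90|42|
→ t2 |86|86|90|9c|9c|eb|3a|90|
→ t3 |90|3a|eb|9c|9c|90|86|86|

RES = [0x90, 0x3a, 0xeb, 0x9c, 0x9c, 0x90, 0x86, 0x86]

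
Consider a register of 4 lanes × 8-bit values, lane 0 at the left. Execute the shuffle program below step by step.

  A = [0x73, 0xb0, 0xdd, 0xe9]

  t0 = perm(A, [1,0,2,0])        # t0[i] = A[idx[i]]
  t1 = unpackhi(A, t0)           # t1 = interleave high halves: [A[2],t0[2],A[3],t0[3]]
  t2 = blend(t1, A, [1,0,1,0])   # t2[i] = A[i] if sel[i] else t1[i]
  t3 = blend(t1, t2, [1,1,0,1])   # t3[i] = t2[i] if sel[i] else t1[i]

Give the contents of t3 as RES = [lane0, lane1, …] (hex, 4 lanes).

  t0: b0 73 dd 73
  t1: dd dd e9 73
  t2: 73 dd dd 73
  t3: 73 dd e9 73

RES = [ 0x73  0xdd  0xe9  0x73 ]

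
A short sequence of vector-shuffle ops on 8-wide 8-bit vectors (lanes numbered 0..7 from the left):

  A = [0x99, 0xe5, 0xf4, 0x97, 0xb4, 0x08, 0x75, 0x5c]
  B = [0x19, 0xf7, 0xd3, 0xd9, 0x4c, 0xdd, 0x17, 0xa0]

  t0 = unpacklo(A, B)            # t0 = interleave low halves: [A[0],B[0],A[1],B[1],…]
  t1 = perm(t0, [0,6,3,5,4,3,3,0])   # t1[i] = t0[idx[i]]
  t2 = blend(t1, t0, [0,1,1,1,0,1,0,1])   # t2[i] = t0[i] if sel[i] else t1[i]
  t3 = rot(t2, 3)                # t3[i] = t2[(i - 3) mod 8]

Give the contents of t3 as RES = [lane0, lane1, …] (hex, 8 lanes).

RES = [0xd3, 0xf7, 0xd9, 0x99, 0x19, 0xe5, 0xf7, 0xf4]

→ t0 |99|19|e5|f7|f4|d3|97|d9|
→ t1 |99|97|f7|d3|f4|f7|f7|99|
→ t2 |99|19|e5|f7|f4|d3|f7|d9|
→ t3 |d3|f7|d9|99|19|e5|f7|f4|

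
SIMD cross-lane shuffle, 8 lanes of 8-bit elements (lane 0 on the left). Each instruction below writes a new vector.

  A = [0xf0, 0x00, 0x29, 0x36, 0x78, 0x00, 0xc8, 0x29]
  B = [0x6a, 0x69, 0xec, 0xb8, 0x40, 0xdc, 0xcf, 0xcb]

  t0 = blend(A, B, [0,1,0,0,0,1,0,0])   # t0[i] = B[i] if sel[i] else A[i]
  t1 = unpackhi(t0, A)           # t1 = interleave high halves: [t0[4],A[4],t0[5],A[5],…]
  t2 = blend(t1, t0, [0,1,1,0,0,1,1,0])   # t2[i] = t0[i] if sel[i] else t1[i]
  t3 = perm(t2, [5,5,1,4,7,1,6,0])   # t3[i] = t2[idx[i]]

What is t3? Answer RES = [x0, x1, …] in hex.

RES = [ 0xdc  0xdc  0x69  0xc8  0x29  0x69  0xc8  0x78 ]

t0 = [0xf0, 0x69, 0x29, 0x36, 0x78, 0xdc, 0xc8, 0x29]
t1 = [0x78, 0x78, 0xdc, 0x00, 0xc8, 0xc8, 0x29, 0x29]
t2 = [0x78, 0x69, 0x29, 0x00, 0xc8, 0xdc, 0xc8, 0x29]
t3 = [0xdc, 0xdc, 0x69, 0xc8, 0x29, 0x69, 0xc8, 0x78]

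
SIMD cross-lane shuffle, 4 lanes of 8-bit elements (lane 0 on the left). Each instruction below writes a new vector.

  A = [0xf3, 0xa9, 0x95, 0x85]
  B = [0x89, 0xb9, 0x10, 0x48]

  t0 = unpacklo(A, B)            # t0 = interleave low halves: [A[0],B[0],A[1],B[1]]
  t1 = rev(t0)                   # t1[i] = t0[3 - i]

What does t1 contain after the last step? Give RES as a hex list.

RES = [ 0xb9  0xa9  0x89  0xf3 ]

t0 = [0xf3, 0x89, 0xa9, 0xb9]
t1 = [0xb9, 0xa9, 0x89, 0xf3]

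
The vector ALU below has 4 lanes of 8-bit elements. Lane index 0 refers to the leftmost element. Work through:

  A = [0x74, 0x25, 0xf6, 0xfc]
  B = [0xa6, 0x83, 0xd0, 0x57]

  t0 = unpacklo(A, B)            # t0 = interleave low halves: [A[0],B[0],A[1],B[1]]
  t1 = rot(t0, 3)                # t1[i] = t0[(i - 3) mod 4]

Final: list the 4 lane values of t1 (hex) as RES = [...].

→ t0 |74|a6|25|83|
→ t1 |a6|25|83|74|

RES = [0xa6, 0x25, 0x83, 0x74]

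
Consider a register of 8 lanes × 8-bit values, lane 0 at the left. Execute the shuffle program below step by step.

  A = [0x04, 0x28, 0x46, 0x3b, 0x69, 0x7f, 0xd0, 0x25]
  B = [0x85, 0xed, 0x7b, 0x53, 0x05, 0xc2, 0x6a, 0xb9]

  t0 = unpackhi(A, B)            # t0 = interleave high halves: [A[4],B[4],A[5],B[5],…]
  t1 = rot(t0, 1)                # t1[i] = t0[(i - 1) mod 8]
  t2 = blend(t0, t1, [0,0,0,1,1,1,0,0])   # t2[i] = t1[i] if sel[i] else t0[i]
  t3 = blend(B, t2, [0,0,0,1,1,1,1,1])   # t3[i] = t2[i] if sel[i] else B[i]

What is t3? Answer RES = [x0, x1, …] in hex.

RES = [0x85, 0xed, 0x7b, 0x7f, 0xc2, 0xd0, 0x25, 0xb9]

t0 = [0x69, 0x05, 0x7f, 0xc2, 0xd0, 0x6a, 0x25, 0xb9]
t1 = [0xb9, 0x69, 0x05, 0x7f, 0xc2, 0xd0, 0x6a, 0x25]
t2 = [0x69, 0x05, 0x7f, 0x7f, 0xc2, 0xd0, 0x25, 0xb9]
t3 = [0x85, 0xed, 0x7b, 0x7f, 0xc2, 0xd0, 0x25, 0xb9]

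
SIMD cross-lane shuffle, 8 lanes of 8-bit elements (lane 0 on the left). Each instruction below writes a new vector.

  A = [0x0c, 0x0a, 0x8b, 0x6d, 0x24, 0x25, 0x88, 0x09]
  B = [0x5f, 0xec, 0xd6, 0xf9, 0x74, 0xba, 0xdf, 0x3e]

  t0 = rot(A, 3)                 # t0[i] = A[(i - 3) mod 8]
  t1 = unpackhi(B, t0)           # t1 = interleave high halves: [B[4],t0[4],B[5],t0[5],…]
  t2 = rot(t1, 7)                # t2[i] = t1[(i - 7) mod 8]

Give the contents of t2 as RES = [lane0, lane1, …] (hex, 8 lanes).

RES = [ 0x0a  0xba  0x8b  0xdf  0x6d  0x3e  0x24  0x74 ]

→ t0 |25|88|09|0c|0a|8b|6d|24|
→ t1 |74|0a|ba|8b|df|6d|3e|24|
→ t2 |0a|ba|8b|df|6d|3e|24|74|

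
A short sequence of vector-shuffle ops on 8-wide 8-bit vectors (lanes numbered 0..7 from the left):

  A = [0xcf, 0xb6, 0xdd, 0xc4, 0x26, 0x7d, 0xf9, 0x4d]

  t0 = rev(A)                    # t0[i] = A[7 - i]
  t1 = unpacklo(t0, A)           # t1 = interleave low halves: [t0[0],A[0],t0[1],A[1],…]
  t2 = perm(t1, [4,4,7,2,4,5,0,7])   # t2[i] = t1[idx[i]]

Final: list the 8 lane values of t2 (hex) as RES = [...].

RES = [ 0x7d  0x7d  0xc4  0xf9  0x7d  0xdd  0x4d  0xc4 ]

t0 = [0x4d, 0xf9, 0x7d, 0x26, 0xc4, 0xdd, 0xb6, 0xcf]
t1 = [0x4d, 0xcf, 0xf9, 0xb6, 0x7d, 0xdd, 0x26, 0xc4]
t2 = [0x7d, 0x7d, 0xc4, 0xf9, 0x7d, 0xdd, 0x4d, 0xc4]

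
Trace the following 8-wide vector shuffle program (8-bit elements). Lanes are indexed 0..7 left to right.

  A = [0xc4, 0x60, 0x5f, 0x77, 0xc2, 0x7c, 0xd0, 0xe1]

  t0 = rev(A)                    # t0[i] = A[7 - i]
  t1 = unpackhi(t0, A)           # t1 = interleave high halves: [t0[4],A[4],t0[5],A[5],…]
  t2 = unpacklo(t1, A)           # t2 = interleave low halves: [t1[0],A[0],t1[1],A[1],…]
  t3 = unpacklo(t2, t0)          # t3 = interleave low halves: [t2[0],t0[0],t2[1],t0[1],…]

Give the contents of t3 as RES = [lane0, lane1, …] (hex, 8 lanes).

t0 = [0xe1, 0xd0, 0x7c, 0xc2, 0x77, 0x5f, 0x60, 0xc4]
t1 = [0x77, 0xc2, 0x5f, 0x7c, 0x60, 0xd0, 0xc4, 0xe1]
t2 = [0x77, 0xc4, 0xc2, 0x60, 0x5f, 0x5f, 0x7c, 0x77]
t3 = [0x77, 0xe1, 0xc4, 0xd0, 0xc2, 0x7c, 0x60, 0xc2]

RES = [0x77, 0xe1, 0xc4, 0xd0, 0xc2, 0x7c, 0x60, 0xc2]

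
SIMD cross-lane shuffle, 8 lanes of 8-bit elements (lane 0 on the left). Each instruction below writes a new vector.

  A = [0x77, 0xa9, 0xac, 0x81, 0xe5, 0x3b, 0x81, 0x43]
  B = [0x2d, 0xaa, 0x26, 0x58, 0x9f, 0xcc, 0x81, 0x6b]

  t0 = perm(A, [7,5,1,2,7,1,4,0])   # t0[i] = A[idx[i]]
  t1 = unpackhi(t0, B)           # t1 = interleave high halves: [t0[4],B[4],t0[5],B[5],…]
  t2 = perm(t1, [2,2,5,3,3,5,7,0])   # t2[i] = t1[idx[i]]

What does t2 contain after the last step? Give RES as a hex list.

RES = [ 0xa9  0xa9  0x81  0xcc  0xcc  0x81  0x6b  0x43 ]

→ t0 |43|3b|a9|ac|43|a9|e5|77|
→ t1 |43|9f|a9|cc|e5|81|77|6b|
→ t2 |a9|a9|81|cc|cc|81|6b|43|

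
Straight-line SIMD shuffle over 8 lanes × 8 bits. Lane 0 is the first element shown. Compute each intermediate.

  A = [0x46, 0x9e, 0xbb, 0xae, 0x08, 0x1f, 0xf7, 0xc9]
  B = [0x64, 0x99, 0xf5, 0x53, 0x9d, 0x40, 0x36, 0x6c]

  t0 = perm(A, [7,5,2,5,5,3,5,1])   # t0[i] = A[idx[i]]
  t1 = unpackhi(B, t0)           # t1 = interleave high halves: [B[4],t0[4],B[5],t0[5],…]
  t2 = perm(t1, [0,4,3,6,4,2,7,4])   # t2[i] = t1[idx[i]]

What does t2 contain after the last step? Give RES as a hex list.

  t0: c9 1f bb 1f 1f ae 1f 9e
  t1: 9d 1f 40 ae 36 1f 6c 9e
  t2: 9d 36 ae 6c 36 40 9e 36

RES = [0x9d, 0x36, 0xae, 0x6c, 0x36, 0x40, 0x9e, 0x36]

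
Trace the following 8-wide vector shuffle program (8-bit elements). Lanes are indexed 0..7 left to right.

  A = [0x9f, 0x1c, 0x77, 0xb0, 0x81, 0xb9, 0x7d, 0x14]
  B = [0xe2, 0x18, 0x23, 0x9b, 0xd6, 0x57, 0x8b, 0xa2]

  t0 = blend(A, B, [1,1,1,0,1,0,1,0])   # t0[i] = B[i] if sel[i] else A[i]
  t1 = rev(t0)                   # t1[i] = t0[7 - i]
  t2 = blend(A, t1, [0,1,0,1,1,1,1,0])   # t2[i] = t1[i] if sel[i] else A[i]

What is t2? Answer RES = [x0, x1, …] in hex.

→ t0 |e2|18|23|b0|d6|b9|8b|14|
→ t1 |14|8b|b9|d6|b0|23|18|e2|
→ t2 |9f|8b|77|d6|b0|23|18|14|

RES = [ 0x9f  0x8b  0x77  0xd6  0xb0  0x23  0x18  0x14 ]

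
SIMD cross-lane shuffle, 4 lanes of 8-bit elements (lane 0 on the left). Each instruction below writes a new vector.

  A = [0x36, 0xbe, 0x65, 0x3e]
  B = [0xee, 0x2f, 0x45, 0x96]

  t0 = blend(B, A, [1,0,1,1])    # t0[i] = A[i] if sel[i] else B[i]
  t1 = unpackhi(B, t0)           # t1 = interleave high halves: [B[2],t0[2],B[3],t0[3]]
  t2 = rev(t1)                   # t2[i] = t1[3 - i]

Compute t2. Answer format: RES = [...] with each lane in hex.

  t0: 36 2f 65 3e
  t1: 45 65 96 3e
  t2: 3e 96 65 45

RES = [ 0x3e  0x96  0x65  0x45 ]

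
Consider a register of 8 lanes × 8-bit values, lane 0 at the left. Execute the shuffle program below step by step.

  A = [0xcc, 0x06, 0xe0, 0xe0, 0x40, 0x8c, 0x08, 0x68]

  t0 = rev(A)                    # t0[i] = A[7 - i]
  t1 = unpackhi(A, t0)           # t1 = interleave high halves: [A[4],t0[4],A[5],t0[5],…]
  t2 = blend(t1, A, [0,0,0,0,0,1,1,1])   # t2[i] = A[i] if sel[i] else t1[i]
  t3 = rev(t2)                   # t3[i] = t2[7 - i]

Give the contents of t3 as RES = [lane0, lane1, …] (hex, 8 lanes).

→ t0 |68|08|8c|40|e0|e0|06|cc|
→ t1 |40|e0|8c|e0|08|06|68|cc|
→ t2 |40|e0|8c|e0|08|8c|08|68|
→ t3 |68|08|8c|08|e0|8c|e0|40|

RES = [ 0x68  0x08  0x8c  0x08  0xe0  0x8c  0xe0  0x40 ]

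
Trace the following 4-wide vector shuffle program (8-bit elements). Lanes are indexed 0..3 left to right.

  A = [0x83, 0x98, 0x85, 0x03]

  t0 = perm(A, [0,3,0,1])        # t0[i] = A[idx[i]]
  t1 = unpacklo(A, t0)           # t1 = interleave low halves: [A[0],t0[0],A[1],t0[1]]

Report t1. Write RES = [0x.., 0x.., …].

t0 = [0x83, 0x03, 0x83, 0x98]
t1 = [0x83, 0x83, 0x98, 0x03]

RES = [ 0x83  0x83  0x98  0x03 ]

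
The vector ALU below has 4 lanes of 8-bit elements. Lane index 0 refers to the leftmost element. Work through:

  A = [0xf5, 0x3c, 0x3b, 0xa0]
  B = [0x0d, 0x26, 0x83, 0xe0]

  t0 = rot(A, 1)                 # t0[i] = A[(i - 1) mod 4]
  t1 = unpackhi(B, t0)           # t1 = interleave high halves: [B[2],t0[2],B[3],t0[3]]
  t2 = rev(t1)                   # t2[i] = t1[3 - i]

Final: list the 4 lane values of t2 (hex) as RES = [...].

RES = [ 0x3b  0xe0  0x3c  0x83 ]

→ t0 |a0|f5|3c|3b|
→ t1 |83|3c|e0|3b|
→ t2 |3b|e0|3c|83|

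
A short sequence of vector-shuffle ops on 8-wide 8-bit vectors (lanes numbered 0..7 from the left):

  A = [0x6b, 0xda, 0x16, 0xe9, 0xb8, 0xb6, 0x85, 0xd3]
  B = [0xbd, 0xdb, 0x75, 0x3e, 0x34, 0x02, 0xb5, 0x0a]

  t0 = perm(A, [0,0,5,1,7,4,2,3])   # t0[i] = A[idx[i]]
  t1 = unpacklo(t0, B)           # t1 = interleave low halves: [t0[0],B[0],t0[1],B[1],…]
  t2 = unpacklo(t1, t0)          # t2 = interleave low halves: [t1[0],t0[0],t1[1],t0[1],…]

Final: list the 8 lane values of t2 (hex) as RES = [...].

  t0: 6b 6b b6 da d3 b8 16 e9
  t1: 6b bd 6b db b6 75 da 3e
  t2: 6b 6b bd 6b 6b b6 db da

RES = [ 0x6b  0x6b  0xbd  0x6b  0x6b  0xb6  0xdb  0xda ]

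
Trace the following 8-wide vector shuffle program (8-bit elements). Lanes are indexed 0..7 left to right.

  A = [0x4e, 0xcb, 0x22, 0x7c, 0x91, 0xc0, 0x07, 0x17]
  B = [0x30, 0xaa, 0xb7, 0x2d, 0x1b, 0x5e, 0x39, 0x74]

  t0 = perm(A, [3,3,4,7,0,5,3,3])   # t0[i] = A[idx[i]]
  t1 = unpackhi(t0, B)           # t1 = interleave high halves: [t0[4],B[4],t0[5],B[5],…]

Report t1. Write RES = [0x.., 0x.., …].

→ t0 |7c|7c|91|17|4e|c0|7c|7c|
→ t1 |4e|1b|c0|5e|7c|39|7c|74|

RES = [0x4e, 0x1b, 0xc0, 0x5e, 0x7c, 0x39, 0x7c, 0x74]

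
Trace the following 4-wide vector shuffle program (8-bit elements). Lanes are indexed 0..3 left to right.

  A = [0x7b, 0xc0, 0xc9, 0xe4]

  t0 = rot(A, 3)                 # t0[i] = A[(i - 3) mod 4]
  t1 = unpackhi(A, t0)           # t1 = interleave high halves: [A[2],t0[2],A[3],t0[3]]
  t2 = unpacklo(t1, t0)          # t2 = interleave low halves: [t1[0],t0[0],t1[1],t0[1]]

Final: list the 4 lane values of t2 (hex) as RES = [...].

→ t0 |c0|c9|e4|7b|
→ t1 |c9|e4|e4|7b|
→ t2 |c9|c0|e4|c9|

RES = [ 0xc9  0xc0  0xe4  0xc9 ]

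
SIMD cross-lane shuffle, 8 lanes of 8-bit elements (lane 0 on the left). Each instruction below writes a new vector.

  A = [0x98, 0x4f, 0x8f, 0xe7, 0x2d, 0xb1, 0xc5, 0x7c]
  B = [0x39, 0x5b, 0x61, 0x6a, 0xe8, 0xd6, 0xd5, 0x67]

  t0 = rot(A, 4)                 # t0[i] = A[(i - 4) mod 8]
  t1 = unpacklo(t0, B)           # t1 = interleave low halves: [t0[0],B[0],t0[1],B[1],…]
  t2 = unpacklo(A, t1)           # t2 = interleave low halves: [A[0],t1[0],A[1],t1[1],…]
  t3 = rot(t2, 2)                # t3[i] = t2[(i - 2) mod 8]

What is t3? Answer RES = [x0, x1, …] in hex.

t0 = [0x2d, 0xb1, 0xc5, 0x7c, 0x98, 0x4f, 0x8f, 0xe7]
t1 = [0x2d, 0x39, 0xb1, 0x5b, 0xc5, 0x61, 0x7c, 0x6a]
t2 = [0x98, 0x2d, 0x4f, 0x39, 0x8f, 0xb1, 0xe7, 0x5b]
t3 = [0xe7, 0x5b, 0x98, 0x2d, 0x4f, 0x39, 0x8f, 0xb1]

RES = [ 0xe7  0x5b  0x98  0x2d  0x4f  0x39  0x8f  0xb1 ]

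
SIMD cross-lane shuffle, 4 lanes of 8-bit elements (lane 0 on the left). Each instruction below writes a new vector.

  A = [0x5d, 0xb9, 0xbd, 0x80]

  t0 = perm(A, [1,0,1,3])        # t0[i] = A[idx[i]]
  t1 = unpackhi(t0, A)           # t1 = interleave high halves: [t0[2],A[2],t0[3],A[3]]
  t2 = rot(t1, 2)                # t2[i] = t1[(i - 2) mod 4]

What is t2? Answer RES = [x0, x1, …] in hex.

  t0: b9 5d b9 80
  t1: b9 bd 80 80
  t2: 80 80 b9 bd

RES = [ 0x80  0x80  0xb9  0xbd ]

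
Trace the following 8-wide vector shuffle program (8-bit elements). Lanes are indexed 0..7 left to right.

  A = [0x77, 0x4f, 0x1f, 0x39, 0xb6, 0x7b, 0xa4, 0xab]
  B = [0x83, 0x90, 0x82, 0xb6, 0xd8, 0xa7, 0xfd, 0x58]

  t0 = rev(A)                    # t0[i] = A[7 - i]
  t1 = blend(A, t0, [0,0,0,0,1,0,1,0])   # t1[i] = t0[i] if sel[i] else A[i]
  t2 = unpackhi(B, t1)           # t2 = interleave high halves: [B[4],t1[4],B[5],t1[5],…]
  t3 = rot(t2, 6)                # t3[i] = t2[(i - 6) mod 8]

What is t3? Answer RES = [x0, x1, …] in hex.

RES = [ 0xa7  0x7b  0xfd  0x4f  0x58  0xab  0xd8  0x39 ]

t0 = [0xab, 0xa4, 0x7b, 0xb6, 0x39, 0x1f, 0x4f, 0x77]
t1 = [0x77, 0x4f, 0x1f, 0x39, 0x39, 0x7b, 0x4f, 0xab]
t2 = [0xd8, 0x39, 0xa7, 0x7b, 0xfd, 0x4f, 0x58, 0xab]
t3 = [0xa7, 0x7b, 0xfd, 0x4f, 0x58, 0xab, 0xd8, 0x39]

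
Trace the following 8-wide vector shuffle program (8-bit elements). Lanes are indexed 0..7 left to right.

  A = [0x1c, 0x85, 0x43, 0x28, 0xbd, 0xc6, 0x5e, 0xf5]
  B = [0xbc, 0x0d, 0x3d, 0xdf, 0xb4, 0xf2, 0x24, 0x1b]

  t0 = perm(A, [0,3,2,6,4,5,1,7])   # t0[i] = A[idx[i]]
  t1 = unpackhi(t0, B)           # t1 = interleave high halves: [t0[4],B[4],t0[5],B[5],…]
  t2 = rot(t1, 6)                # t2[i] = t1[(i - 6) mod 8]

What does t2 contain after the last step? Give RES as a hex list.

RES = [0xc6, 0xf2, 0x85, 0x24, 0xf5, 0x1b, 0xbd, 0xb4]

t0 = [0x1c, 0x28, 0x43, 0x5e, 0xbd, 0xc6, 0x85, 0xf5]
t1 = [0xbd, 0xb4, 0xc6, 0xf2, 0x85, 0x24, 0xf5, 0x1b]
t2 = [0xc6, 0xf2, 0x85, 0x24, 0xf5, 0x1b, 0xbd, 0xb4]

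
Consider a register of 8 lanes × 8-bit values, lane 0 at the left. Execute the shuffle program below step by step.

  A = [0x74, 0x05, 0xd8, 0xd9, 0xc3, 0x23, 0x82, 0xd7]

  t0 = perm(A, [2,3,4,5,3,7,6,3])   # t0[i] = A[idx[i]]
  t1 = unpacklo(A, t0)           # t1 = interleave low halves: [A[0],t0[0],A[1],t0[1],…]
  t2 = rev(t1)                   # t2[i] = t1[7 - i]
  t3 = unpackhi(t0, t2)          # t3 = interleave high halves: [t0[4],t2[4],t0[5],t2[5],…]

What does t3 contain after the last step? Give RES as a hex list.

  t0: d8 d9 c3 23 d9 d7 82 d9
  t1: 74 d8 05 d9 d8 c3 d9 23
  t2: 23 d9 c3 d8 d9 05 d8 74
  t3: d9 d9 d7 05 82 d8 d9 74

RES = [0xd9, 0xd9, 0xd7, 0x05, 0x82, 0xd8, 0xd9, 0x74]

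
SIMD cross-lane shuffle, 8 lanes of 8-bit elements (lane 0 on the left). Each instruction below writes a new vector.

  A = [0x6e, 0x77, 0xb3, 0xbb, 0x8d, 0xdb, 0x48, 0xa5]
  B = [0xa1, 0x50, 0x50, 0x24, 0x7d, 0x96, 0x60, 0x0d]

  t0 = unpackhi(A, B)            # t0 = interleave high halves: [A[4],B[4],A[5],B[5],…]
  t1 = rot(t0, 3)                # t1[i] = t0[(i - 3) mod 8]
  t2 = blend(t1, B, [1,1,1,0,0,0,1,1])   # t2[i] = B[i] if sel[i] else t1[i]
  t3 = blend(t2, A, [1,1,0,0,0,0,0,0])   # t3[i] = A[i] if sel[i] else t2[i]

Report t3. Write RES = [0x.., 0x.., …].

RES = [0x6e, 0x77, 0x50, 0x8d, 0x7d, 0xdb, 0x60, 0x0d]

t0 = [0x8d, 0x7d, 0xdb, 0x96, 0x48, 0x60, 0xa5, 0x0d]
t1 = [0x60, 0xa5, 0x0d, 0x8d, 0x7d, 0xdb, 0x96, 0x48]
t2 = [0xa1, 0x50, 0x50, 0x8d, 0x7d, 0xdb, 0x60, 0x0d]
t3 = [0x6e, 0x77, 0x50, 0x8d, 0x7d, 0xdb, 0x60, 0x0d]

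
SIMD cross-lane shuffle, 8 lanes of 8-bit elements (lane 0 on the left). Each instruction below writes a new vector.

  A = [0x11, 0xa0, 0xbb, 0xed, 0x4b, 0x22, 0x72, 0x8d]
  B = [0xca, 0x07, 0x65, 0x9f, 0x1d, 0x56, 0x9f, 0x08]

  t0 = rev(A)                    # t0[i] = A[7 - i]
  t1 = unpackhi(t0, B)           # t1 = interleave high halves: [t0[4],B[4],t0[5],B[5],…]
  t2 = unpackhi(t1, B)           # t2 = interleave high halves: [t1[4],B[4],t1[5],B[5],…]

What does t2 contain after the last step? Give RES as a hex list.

→ t0 |8d|72|22|4b|ed|bb|a0|11|
→ t1 |ed|1d|bb|56|a0|9f|11|08|
→ t2 |a0|1d|9f|56|11|9f|08|08|

RES = [ 0xa0  0x1d  0x9f  0x56  0x11  0x9f  0x08  0x08 ]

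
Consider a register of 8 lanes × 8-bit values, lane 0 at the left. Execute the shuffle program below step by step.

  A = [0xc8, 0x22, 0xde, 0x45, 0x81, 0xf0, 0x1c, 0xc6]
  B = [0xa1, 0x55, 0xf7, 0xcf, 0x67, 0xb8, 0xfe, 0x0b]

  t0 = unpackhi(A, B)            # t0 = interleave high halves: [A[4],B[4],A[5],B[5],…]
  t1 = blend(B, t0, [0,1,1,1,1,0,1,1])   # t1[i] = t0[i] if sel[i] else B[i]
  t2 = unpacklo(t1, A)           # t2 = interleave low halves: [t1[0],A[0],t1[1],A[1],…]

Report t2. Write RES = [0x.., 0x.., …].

RES = [ 0xa1  0xc8  0x67  0x22  0xf0  0xde  0xb8  0x45 ]

→ t0 |81|67|f0|b8|1c|fe|c6|0b|
→ t1 |a1|67|f0|b8|1c|b8|c6|0b|
→ t2 |a1|c8|67|22|f0|de|b8|45|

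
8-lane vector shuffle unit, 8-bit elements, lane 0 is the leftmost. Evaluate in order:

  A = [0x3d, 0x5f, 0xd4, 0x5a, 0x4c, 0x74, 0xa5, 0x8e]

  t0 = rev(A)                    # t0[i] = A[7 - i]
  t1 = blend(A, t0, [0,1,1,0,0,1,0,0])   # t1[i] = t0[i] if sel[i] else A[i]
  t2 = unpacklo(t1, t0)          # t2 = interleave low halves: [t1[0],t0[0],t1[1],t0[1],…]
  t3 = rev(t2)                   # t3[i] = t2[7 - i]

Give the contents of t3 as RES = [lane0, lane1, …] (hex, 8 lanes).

t0 = [0x8e, 0xa5, 0x74, 0x4c, 0x5a, 0xd4, 0x5f, 0x3d]
t1 = [0x3d, 0xa5, 0x74, 0x5a, 0x4c, 0xd4, 0xa5, 0x8e]
t2 = [0x3d, 0x8e, 0xa5, 0xa5, 0x74, 0x74, 0x5a, 0x4c]
t3 = [0x4c, 0x5a, 0x74, 0x74, 0xa5, 0xa5, 0x8e, 0x3d]

RES = [0x4c, 0x5a, 0x74, 0x74, 0xa5, 0xa5, 0x8e, 0x3d]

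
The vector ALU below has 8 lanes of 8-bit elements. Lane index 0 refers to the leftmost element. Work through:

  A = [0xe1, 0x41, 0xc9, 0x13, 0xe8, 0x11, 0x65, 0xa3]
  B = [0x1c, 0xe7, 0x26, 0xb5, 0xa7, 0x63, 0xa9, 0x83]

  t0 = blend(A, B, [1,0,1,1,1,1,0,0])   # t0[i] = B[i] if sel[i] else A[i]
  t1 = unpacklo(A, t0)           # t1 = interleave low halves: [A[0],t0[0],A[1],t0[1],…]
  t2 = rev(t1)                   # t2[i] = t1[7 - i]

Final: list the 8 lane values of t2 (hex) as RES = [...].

RES = [0xb5, 0x13, 0x26, 0xc9, 0x41, 0x41, 0x1c, 0xe1]

t0 = [0x1c, 0x41, 0x26, 0xb5, 0xa7, 0x63, 0x65, 0xa3]
t1 = [0xe1, 0x1c, 0x41, 0x41, 0xc9, 0x26, 0x13, 0xb5]
t2 = [0xb5, 0x13, 0x26, 0xc9, 0x41, 0x41, 0x1c, 0xe1]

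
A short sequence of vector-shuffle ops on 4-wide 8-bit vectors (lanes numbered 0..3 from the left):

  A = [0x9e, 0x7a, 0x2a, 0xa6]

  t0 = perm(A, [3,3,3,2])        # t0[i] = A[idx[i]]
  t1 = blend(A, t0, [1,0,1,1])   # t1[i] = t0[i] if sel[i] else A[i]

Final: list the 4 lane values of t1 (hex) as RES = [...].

RES = [0xa6, 0x7a, 0xa6, 0x2a]

t0 = [0xa6, 0xa6, 0xa6, 0x2a]
t1 = [0xa6, 0x7a, 0xa6, 0x2a]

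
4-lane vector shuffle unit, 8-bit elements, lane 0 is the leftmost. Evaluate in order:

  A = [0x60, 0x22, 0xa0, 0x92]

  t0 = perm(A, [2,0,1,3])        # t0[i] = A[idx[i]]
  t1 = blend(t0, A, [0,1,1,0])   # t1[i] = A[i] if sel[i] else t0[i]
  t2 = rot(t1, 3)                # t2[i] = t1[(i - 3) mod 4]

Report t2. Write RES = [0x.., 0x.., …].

RES = [ 0x22  0xa0  0x92  0xa0 ]

t0 = [0xa0, 0x60, 0x22, 0x92]
t1 = [0xa0, 0x22, 0xa0, 0x92]
t2 = [0x22, 0xa0, 0x92, 0xa0]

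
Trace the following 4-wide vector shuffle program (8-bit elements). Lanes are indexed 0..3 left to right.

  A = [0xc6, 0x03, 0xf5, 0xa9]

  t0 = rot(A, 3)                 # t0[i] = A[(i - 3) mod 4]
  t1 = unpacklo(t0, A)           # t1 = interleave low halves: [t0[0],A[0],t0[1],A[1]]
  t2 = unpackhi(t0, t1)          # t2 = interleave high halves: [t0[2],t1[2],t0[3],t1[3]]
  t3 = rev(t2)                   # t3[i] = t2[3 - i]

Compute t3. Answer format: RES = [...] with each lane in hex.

RES = [0x03, 0xc6, 0xf5, 0xa9]

→ t0 |03|f5|a9|c6|
→ t1 |03|c6|f5|03|
→ t2 |a9|f5|c6|03|
→ t3 |03|c6|f5|a9|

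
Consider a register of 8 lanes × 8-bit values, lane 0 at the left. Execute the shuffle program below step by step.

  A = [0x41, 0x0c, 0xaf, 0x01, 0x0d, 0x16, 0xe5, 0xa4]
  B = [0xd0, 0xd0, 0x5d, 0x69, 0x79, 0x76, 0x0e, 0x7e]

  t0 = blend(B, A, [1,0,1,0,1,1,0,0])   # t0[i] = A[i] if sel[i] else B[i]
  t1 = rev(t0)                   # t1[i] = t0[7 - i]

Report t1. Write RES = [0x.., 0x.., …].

RES = [0x7e, 0x0e, 0x16, 0x0d, 0x69, 0xaf, 0xd0, 0x41]

t0 = [0x41, 0xd0, 0xaf, 0x69, 0x0d, 0x16, 0x0e, 0x7e]
t1 = [0x7e, 0x0e, 0x16, 0x0d, 0x69, 0xaf, 0xd0, 0x41]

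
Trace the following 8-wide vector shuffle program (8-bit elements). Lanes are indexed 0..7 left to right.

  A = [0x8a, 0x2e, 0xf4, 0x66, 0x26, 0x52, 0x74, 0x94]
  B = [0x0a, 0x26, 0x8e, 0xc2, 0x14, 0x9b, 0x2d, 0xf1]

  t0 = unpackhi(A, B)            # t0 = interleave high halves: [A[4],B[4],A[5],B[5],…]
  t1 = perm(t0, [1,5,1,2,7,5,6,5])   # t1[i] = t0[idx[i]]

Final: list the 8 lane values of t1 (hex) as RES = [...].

RES = [0x14, 0x2d, 0x14, 0x52, 0xf1, 0x2d, 0x94, 0x2d]

→ t0 |26|14|52|9b|74|2d|94|f1|
→ t1 |14|2d|14|52|f1|2d|94|2d|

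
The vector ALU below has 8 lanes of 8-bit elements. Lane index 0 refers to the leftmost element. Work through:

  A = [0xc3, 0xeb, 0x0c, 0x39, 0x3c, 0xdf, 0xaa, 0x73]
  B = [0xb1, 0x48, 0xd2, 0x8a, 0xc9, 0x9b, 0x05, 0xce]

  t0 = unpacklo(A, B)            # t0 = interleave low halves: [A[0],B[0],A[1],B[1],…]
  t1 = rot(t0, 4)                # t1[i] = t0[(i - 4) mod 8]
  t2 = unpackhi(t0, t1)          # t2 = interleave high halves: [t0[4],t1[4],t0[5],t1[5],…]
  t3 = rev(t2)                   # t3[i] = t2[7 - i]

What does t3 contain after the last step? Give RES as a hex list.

  t0: c3 b1 eb 48 0c d2 39 8a
  t1: 0c d2 39 8a c3 b1 eb 48
  t2: 0c c3 d2 b1 39 eb 8a 48
  t3: 48 8a eb 39 b1 d2 c3 0c

RES = [ 0x48  0x8a  0xeb  0x39  0xb1  0xd2  0xc3  0x0c ]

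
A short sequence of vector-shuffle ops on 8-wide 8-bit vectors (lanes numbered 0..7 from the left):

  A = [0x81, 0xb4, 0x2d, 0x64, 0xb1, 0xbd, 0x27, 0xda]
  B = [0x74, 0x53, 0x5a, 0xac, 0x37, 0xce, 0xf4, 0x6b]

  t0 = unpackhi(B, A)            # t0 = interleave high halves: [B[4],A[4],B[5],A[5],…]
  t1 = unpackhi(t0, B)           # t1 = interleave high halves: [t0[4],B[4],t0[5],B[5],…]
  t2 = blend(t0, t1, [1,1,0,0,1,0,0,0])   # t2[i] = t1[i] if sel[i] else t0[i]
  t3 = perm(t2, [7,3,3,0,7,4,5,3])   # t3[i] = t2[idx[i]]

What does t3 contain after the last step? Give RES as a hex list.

→ t0 |37|b1|ce|bd|f4|27|6b|da|
→ t1 |f4|37|27|ce|6b|f4|da|6b|
→ t2 |f4|37|ce|bd|6b|27|6b|da|
→ t3 |da|bd|bd|f4|da|6b|27|bd|

RES = [ 0xda  0xbd  0xbd  0xf4  0xda  0x6b  0x27  0xbd ]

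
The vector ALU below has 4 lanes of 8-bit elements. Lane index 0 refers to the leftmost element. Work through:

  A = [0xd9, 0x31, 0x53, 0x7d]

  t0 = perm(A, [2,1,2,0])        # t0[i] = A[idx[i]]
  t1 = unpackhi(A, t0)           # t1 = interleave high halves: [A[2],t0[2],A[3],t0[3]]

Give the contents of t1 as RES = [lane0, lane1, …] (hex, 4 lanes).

  t0: 53 31 53 d9
  t1: 53 53 7d d9

RES = [ 0x53  0x53  0x7d  0xd9 ]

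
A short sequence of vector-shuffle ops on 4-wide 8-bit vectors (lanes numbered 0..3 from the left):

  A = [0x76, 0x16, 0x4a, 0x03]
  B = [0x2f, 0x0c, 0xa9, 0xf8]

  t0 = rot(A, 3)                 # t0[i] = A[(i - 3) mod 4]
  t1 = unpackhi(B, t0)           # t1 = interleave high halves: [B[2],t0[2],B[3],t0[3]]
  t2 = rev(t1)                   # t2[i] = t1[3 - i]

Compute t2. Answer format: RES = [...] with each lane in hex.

t0 = [0x16, 0x4a, 0x03, 0x76]
t1 = [0xa9, 0x03, 0xf8, 0x76]
t2 = [0x76, 0xf8, 0x03, 0xa9]

RES = [0x76, 0xf8, 0x03, 0xa9]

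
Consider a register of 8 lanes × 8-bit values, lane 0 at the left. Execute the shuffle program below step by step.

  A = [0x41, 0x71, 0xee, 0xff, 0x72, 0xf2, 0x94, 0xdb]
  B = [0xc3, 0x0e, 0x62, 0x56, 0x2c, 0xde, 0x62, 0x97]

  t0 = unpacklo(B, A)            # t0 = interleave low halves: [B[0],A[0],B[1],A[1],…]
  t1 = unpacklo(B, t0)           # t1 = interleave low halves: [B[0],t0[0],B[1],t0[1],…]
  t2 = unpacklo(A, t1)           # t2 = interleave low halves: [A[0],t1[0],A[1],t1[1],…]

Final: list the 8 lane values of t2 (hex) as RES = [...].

RES = [ 0x41  0xc3  0x71  0xc3  0xee  0x0e  0xff  0x41 ]

→ t0 |c3|41|0e|71|62|ee|56|ff|
→ t1 |c3|c3|0e|41|62|0e|56|71|
→ t2 |41|c3|71|c3|ee|0e|ff|41|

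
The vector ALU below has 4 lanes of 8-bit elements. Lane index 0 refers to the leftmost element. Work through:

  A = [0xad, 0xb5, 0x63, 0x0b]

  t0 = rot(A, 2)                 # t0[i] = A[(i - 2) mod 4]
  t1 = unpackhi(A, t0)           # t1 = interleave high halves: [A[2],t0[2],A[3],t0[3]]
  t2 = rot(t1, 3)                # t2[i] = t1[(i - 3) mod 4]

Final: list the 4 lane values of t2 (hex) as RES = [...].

RES = [0xad, 0x0b, 0xb5, 0x63]

t0 = [0x63, 0x0b, 0xad, 0xb5]
t1 = [0x63, 0xad, 0x0b, 0xb5]
t2 = [0xad, 0x0b, 0xb5, 0x63]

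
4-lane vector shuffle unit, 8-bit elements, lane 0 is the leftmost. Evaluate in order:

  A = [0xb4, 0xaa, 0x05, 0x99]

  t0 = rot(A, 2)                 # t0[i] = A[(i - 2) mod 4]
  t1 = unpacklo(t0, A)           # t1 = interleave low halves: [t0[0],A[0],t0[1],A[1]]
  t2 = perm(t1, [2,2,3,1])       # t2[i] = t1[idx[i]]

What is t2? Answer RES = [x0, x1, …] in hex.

RES = [0x99, 0x99, 0xaa, 0xb4]

  t0: 05 99 b4 aa
  t1: 05 b4 99 aa
  t2: 99 99 aa b4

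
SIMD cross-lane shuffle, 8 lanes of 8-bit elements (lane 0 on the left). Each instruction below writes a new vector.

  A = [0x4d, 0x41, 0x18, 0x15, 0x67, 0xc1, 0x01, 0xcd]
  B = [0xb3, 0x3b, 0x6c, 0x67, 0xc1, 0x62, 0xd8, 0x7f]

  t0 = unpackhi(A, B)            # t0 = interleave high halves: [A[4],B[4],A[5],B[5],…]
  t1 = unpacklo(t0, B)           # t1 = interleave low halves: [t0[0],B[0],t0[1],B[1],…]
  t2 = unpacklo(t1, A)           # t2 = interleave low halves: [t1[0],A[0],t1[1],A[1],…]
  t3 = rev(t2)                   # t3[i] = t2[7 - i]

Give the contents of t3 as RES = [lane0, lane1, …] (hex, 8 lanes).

→ t0 |67|c1|c1|62|01|d8|cd|7f|
→ t1 |67|b3|c1|3b|c1|6c|62|67|
→ t2 |67|4d|b3|41|c1|18|3b|15|
→ t3 |15|3b|18|c1|41|b3|4d|67|

RES = [0x15, 0x3b, 0x18, 0xc1, 0x41, 0xb3, 0x4d, 0x67]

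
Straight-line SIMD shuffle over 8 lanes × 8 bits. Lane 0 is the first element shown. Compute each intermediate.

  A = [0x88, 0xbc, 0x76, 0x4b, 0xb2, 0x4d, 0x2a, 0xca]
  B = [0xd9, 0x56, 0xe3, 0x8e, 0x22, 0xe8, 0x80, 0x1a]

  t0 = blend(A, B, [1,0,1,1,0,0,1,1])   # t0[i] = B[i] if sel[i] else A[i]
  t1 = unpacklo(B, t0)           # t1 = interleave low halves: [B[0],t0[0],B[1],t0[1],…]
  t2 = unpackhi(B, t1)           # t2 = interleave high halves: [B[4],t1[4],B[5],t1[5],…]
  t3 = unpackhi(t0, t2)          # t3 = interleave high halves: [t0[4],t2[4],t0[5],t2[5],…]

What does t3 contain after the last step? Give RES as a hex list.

RES = [ 0xb2  0x80  0x4d  0x8e  0x80  0x1a  0x1a  0x8e ]

→ t0 |d9|bc|e3|8e|b2|4d|80|1a|
→ t1 |d9|d9|56|bc|e3|e3|8e|8e|
→ t2 |22|e3|e8|e3|80|8e|1a|8e|
→ t3 |b2|80|4d|8e|80|1a|1a|8e|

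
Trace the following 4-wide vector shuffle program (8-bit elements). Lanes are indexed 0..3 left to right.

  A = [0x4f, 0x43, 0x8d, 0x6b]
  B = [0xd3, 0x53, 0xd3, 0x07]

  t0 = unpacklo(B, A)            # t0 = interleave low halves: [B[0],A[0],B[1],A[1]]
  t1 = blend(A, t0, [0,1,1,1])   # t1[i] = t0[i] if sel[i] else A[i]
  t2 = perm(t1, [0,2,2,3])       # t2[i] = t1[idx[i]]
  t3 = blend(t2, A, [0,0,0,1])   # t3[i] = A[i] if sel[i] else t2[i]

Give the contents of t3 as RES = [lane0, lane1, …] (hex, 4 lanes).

  t0: d3 4f 53 43
  t1: 4f 4f 53 43
  t2: 4f 53 53 43
  t3: 4f 53 53 6b

RES = [0x4f, 0x53, 0x53, 0x6b]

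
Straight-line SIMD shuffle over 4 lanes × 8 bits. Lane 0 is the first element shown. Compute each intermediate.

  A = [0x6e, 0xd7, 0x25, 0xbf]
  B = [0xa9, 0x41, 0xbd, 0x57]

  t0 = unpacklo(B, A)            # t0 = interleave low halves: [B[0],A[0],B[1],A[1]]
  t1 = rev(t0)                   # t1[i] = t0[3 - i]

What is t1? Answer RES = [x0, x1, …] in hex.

RES = [0xd7, 0x41, 0x6e, 0xa9]

t0 = [0xa9, 0x6e, 0x41, 0xd7]
t1 = [0xd7, 0x41, 0x6e, 0xa9]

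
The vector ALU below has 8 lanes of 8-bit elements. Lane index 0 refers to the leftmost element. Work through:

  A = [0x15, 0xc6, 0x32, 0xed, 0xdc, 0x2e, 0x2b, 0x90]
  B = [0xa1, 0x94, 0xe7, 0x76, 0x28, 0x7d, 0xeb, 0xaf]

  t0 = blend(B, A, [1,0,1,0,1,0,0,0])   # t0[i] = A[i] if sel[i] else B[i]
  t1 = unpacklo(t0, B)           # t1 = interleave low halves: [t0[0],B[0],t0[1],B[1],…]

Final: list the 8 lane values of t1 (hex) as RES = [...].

RES = [0x15, 0xa1, 0x94, 0x94, 0x32, 0xe7, 0x76, 0x76]

  t0: 15 94 32 76 dc 7d eb af
  t1: 15 a1 94 94 32 e7 76 76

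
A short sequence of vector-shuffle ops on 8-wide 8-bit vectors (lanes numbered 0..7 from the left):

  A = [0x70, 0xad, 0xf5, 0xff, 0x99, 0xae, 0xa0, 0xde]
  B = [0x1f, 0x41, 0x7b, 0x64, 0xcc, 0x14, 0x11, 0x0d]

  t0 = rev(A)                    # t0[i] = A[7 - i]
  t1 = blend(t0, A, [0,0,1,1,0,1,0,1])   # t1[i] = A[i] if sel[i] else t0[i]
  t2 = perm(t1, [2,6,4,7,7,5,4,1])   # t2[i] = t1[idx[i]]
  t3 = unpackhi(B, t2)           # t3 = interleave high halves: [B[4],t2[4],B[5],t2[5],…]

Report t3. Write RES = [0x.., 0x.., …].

RES = [ 0xcc  0xde  0x14  0xae  0x11  0xff  0x0d  0xa0 ]

t0 = [0xde, 0xa0, 0xae, 0x99, 0xff, 0xf5, 0xad, 0x70]
t1 = [0xde, 0xa0, 0xf5, 0xff, 0xff, 0xae, 0xad, 0xde]
t2 = [0xf5, 0xad, 0xff, 0xde, 0xde, 0xae, 0xff, 0xa0]
t3 = [0xcc, 0xde, 0x14, 0xae, 0x11, 0xff, 0x0d, 0xa0]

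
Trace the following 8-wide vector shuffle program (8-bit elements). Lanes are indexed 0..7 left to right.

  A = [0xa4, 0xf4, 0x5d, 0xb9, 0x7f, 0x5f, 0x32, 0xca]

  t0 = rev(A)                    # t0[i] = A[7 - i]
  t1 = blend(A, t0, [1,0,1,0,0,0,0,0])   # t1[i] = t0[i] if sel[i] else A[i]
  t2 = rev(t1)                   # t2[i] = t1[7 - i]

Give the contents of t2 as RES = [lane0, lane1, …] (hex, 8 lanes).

t0 = [0xca, 0x32, 0x5f, 0x7f, 0xb9, 0x5d, 0xf4, 0xa4]
t1 = [0xca, 0xf4, 0x5f, 0xb9, 0x7f, 0x5f, 0x32, 0xca]
t2 = [0xca, 0x32, 0x5f, 0x7f, 0xb9, 0x5f, 0xf4, 0xca]

RES = [ 0xca  0x32  0x5f  0x7f  0xb9  0x5f  0xf4  0xca ]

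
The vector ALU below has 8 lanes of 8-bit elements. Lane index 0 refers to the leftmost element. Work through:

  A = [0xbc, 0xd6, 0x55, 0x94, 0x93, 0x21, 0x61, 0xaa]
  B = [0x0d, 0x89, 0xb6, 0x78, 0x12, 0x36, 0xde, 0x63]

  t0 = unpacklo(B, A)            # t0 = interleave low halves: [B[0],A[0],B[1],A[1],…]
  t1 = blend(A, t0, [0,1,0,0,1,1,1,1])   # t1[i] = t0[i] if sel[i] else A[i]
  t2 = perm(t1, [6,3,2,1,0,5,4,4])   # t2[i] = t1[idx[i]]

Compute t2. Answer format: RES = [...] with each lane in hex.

RES = [ 0x78  0x94  0x55  0xbc  0xbc  0x55  0xb6  0xb6 ]

t0 = [0x0d, 0xbc, 0x89, 0xd6, 0xb6, 0x55, 0x78, 0x94]
t1 = [0xbc, 0xbc, 0x55, 0x94, 0xb6, 0x55, 0x78, 0x94]
t2 = [0x78, 0x94, 0x55, 0xbc, 0xbc, 0x55, 0xb6, 0xb6]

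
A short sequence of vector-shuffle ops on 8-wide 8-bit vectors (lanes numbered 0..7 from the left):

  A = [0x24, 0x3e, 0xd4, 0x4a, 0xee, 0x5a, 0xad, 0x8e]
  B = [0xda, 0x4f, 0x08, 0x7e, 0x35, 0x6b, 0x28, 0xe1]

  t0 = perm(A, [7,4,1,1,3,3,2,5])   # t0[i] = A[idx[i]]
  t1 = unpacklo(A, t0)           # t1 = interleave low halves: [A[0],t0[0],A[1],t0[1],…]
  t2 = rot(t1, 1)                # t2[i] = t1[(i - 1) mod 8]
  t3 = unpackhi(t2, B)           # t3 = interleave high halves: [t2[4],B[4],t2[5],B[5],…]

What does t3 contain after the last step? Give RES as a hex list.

t0 = [0x8e, 0xee, 0x3e, 0x3e, 0x4a, 0x4a, 0xd4, 0x5a]
t1 = [0x24, 0x8e, 0x3e, 0xee, 0xd4, 0x3e, 0x4a, 0x3e]
t2 = [0x3e, 0x24, 0x8e, 0x3e, 0xee, 0xd4, 0x3e, 0x4a]
t3 = [0xee, 0x35, 0xd4, 0x6b, 0x3e, 0x28, 0x4a, 0xe1]

RES = [ 0xee  0x35  0xd4  0x6b  0x3e  0x28  0x4a  0xe1 ]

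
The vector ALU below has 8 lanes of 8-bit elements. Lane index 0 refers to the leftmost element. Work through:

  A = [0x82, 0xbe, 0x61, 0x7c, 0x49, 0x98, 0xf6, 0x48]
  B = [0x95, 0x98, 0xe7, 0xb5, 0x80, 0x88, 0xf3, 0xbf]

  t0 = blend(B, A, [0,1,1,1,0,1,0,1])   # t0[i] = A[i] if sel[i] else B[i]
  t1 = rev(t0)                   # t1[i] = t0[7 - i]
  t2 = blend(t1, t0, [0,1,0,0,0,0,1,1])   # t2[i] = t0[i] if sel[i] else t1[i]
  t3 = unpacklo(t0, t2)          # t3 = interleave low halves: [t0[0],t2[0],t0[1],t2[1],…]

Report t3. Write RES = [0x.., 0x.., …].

→ t0 |95|be|61|7c|80|98|f3|48|
→ t1 |48|f3|98|80|7c|61|be|95|
→ t2 |48|be|98|80|7c|61|f3|48|
→ t3 |95|48|be|be|61|98|7c|80|

RES = [0x95, 0x48, 0xbe, 0xbe, 0x61, 0x98, 0x7c, 0x80]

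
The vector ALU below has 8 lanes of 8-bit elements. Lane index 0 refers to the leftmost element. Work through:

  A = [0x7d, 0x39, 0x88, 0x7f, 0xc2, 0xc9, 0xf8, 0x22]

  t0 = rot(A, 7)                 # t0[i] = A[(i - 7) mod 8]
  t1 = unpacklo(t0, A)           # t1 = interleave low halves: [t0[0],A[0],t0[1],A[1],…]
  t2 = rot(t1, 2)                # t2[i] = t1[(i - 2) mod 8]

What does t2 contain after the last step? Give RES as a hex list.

  t0: 39 88 7f c2 c9 f8 22 7d
  t1: 39 7d 88 39 7f 88 c2 7f
  t2: c2 7f 39 7d 88 39 7f 88

RES = [ 0xc2  0x7f  0x39  0x7d  0x88  0x39  0x7f  0x88 ]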